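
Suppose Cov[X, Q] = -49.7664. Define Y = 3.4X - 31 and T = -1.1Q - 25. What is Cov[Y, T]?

Cov[Y, T] = a·c·Cov[X, Q] = 3.4·(-1.1)·(-49.7664) = 186.126336. Additive constants drop out.

Cov[Y, T] = 186.126336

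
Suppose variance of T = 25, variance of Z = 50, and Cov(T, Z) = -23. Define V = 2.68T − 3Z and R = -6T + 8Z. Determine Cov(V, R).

Cov(V, R) = -2509.12

By bilinearity, Cov(V, R) = ac·variance of T + bd·variance of Z + (ad+bc)·Cov(T, Z), with a=2.68, b=-3, c=-6, d=8.
ac·variance of T = 2.68·(-6)·25 = -402
bd·variance of Z = (-3)·8·50 = -1200
(ad+bc)·Cov(T, Z) = (39.44)·(-23) = -907.12
Cov(V, R) = -402 + (-1200) + (-907.12) = -2509.12.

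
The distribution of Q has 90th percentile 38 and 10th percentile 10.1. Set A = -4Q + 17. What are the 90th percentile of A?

90th percentile of A = -23.4

Since a = -4 < 0 the transformation is decreasing, reversing order: the 90th percentile of A corresponds to the 10th percentile of Q.
So P_{90}(A) = a·P_{10}(Q) + b = (-4)·10.1 + 17 = -23.4.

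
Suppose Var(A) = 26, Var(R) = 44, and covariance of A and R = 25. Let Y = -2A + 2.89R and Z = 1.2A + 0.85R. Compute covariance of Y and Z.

By bilinearity, covariance of Y and Z = ac·Var(A) + bd·Var(R) + (ad+bc)·covariance of A and R, with a=-2, b=2.89, c=1.2, d=0.85.
ac·Var(A) = (-2)·1.2·26 = -62.4
bd·Var(R) = 2.89·0.85·44 = 108.086
(ad+bc)·covariance of A and R = (1.768)·25 = 44.2
covariance of Y and Z = -62.4 + 108.086 + 44.2 = 89.886.

covariance of Y and Z = 89.886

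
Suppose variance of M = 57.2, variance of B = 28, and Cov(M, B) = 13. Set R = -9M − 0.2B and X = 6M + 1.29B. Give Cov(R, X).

By bilinearity, Cov(R, X) = ac·variance of M + bd·variance of B + (ad+bc)·Cov(M, B), with a=-9, b=-0.2, c=6, d=1.29.
ac·variance of M = (-9)·6·57.2 = -3088.8
bd·variance of B = (-0.2)·1.29·28 = -7.224
(ad+bc)·Cov(M, B) = (-12.81)·13 = -166.53
Cov(R, X) = -3088.8 + (-7.224) + (-166.53) = -3262.554.

Cov(R, X) = -3262.554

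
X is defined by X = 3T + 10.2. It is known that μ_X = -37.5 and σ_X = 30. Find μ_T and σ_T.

From X = 3T + 10.2: μ_X = a·μ_T + b, so μ_T = (μ_X − b)/a = (-37.5 − 10.2)/3 = -15.9.
σ_X = |a|·σ_T, so σ_T = 30/|3| = 10.

μ_T = -15.9, σ_T = 10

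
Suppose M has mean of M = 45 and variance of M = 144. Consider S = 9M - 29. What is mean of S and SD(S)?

S = 9M - 29 is linear with a = 9, b = -29.
mean of S = a·mean of M + b = 9·45 + (-29) = 376.
SD(M) = √144 = 12.
SD(S) = |a|·SD(M) = |9|·12 = 108.

mean of S = 376, SD(S) = 108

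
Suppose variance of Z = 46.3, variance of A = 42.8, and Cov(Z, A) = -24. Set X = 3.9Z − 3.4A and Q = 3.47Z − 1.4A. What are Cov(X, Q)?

By bilinearity, Cov(X, Q) = ac·variance of Z + bd·variance of A + (ad+bc)·Cov(Z, A), with a=3.9, b=-3.4, c=3.47, d=-1.4.
ac·variance of Z = 3.9·3.47·46.3 = 626.5779
bd·variance of A = (-3.4)·(-1.4)·42.8 = 203.728
(ad+bc)·Cov(Z, A) = (-17.258)·(-24) = 414.192
Cov(X, Q) = 626.5779 + 203.728 + 414.192 = 1244.4979.

Cov(X, Q) = 1244.4979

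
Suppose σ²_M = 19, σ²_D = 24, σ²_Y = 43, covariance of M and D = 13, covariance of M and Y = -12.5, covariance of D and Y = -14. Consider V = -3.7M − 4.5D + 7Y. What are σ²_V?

σ²_V = 4815.51

σ²_V = a²·σ²_M + b²·σ²_D + c²·σ²_Y + 2ab·covariance of M and D + 2ac·covariance of M and Y + 2bc·covariance of D and Y, with a = -3.7, b = -4.5, c = 7.
= 260.11 + 486 + 2107 + 432.9 + 647.5 + 882
= 4815.51.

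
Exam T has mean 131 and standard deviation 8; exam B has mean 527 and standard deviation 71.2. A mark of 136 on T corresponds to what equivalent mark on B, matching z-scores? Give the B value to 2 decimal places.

B = 571.50

z = (136 − 131)/8 = 0.625.
B = 527 + z·71.2 = 527 + (136 − 131)·71.2/8 = 571.50.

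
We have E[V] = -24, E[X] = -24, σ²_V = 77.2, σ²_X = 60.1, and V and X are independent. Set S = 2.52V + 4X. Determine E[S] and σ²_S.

E[S] = 2.52·E[V] + 4·E[X] = 2.52·(-24) + 4·(-24) = -156.48.
σ²_S = a²·σ²_V + b²·σ²_X + 2ab·Cov(V, X) with a = 2.52, b = 4.
Independence gives Cov(V, X) = 0.
= 2.52²·77.2 + 4²·60.1 + 2·2.52·4·0
= 490.25088 + 961.6 + 0 = 1451.85088.

E[S] = -156.48, σ²_S = 1451.85088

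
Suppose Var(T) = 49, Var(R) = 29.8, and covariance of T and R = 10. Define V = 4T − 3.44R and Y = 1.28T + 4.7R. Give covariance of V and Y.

covariance of V and Y = -86.9584

By bilinearity, covariance of V and Y = ac·Var(T) + bd·Var(R) + (ad+bc)·covariance of T and R, with a=4, b=-3.44, c=1.28, d=4.7.
ac·Var(T) = 4·1.28·49 = 250.88
bd·Var(R) = (-3.44)·4.7·29.8 = -481.8064
(ad+bc)·covariance of T and R = (14.3968)·10 = 143.968
covariance of V and Y = 250.88 + (-481.8064) + 143.968 = -86.9584.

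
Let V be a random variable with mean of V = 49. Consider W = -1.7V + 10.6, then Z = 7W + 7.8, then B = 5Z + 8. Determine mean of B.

mean of W = (-1.7)·49 + 10.6 = -72.7.
mean of Z = 7·(-72.7) + 7.8 = -501.1.
mean of B = 5·(-501.1) + 8 = -2497.5.

mean of B = -2497.5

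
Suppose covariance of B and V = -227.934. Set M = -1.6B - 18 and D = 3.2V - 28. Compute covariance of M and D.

covariance of M and D = a·c·covariance of B and V = (-1.6)·3.2·(-227.934) = 1167.02208. Additive constants drop out.

covariance of M and D = 1167.02208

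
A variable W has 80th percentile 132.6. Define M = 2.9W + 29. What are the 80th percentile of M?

Since a = 2.9 > 0 the transformation is increasing, so the 80th percentile of M = a·(P_{80} of W) + b = 2.9·132.6 + 29 = 413.54.

80th percentile of M = 413.54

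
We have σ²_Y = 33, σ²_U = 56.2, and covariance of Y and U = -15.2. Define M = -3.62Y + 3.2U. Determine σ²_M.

σ²_M = 1360.0868

σ²_M = a²·σ²_Y + b²·σ²_U + 2ab·covariance of Y and U with a = -3.62, b = 3.2.
= (-3.62)²·33 + 3.2²·56.2 + 2·(-3.62)·3.2·(-15.2)
= 432.4452 + 575.488 + 352.1536 = 1360.0868.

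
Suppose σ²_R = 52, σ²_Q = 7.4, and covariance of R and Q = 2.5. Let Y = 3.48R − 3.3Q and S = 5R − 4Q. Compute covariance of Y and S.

By bilinearity, covariance of Y and S = ac·σ²_R + bd·σ²_Q + (ad+bc)·covariance of R and Q, with a=3.48, b=-3.3, c=5, d=-4.
ac·σ²_R = 3.48·5·52 = 904.8
bd·σ²_Q = (-3.3)·(-4)·7.4 = 97.68
(ad+bc)·covariance of R and Q = (-30.42)·2.5 = -76.05
covariance of Y and S = 904.8 + 97.68 + (-76.05) = 926.43.

covariance of Y and S = 926.43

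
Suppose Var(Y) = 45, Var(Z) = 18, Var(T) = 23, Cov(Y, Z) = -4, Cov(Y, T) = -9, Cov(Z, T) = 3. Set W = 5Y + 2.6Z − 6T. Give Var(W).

Var(W) = a²·Var(Y) + b²·Var(Z) + c²·Var(T) + 2ab·Cov(Y, Z) + 2ac·Cov(Y, T) + 2bc·Cov(Z, T), with a = 5, b = 2.6, c = -6.
= 1125 + 121.68 + 828 + (-104) + 540 + (-93.6)
= 2417.08.

Var(W) = 2417.08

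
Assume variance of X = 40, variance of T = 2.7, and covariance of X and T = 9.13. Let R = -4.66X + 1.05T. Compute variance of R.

variance of R = 782.25457

variance of R = a²·variance of X + b²·variance of T + 2ab·covariance of X and T with a = -4.66, b = 1.05.
= (-4.66)²·40 + 1.05²·2.7 + 2·(-4.66)·1.05·9.13
= 868.624 + 2.97675 + (-89.34618) = 782.25457.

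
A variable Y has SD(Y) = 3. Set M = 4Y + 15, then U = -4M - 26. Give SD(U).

SD(U) = 48

SD(M) = |4|·3 = 12.
SD(U) = |-4|·12 = 48.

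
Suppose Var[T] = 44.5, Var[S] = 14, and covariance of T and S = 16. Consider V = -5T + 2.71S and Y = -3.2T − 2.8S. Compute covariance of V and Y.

By bilinearity, covariance of V and Y = ac·Var[T] + bd·Var[S] + (ad+bc)·covariance of T and S, with a=-5, b=2.71, c=-3.2, d=-2.8.
ac·Var[T] = (-5)·(-3.2)·44.5 = 712
bd·Var[S] = 2.71·(-2.8)·14 = -106.232
(ad+bc)·covariance of T and S = (5.328)·16 = 85.248
covariance of V and Y = 712 + (-106.232) + 85.248 = 691.016.

covariance of V and Y = 691.016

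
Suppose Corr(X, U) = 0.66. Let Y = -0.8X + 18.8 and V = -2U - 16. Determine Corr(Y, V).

Corr(Y, V) = 0.66

Linear rescalings preserve correlation up to sign; here the slopes -0.8 and -2 have the same sign, so Corr(Y, V) = Corr(X, U) = 0.66.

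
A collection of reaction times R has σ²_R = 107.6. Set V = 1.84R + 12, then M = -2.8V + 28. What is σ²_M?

σ²_M = 2856.0379904

σ²_V = 1.84²·107.6 = 364.29056.
σ²_M = (-2.8)²·364.29056 = 2856.0379904.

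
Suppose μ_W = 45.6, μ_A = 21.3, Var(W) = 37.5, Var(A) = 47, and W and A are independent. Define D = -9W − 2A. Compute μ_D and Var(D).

μ_D = (-9)·μ_W + (-2)·μ_A = (-9)·45.6 + (-2)·21.3 = -453.
Var(D) = a²·Var(W) + b²·Var(A) + 2ab·Cov[W, A] with a = -9, b = -2.
Independence gives Cov[W, A] = 0.
= (-9)²·37.5 + (-2)²·47 + 2·(-9)·(-2)·0
= 3037.5 + 188 + 0 = 3225.5.

μ_D = -453, Var(D) = 3225.5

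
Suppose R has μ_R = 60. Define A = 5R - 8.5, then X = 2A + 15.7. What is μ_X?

μ_X = 598.7

μ_A = 5·60 + (-8.5) = 291.5.
μ_X = 2·291.5 + 15.7 = 598.7.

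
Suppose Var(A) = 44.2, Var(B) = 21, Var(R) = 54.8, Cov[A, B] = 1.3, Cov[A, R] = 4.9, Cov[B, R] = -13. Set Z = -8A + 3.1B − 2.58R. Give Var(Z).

Var(Z) = a²·Var(A) + b²·Var(B) + c²·Var(R) + 2ab·Cov[A, B] + 2ac·Cov[A, R] + 2bc·Cov[B, R], with a = -8, b = 3.1, c = -2.58.
= 2828.8 + 201.81 + 364.77072 + (-64.48) + 202.272 + 207.948
= 3741.12072.

Var(Z) = 3741.12072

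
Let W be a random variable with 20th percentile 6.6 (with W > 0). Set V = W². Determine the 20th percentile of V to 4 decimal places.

20th percentile of V = 43.56

W² is increasing, so P_{20}(V) = g(P_{20}(W)) = 43.56.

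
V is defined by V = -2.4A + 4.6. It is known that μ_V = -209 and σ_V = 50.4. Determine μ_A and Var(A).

From V = -2.4A + 4.6: μ_V = a·μ_A + b, so μ_A = (μ_V − b)/a = (-209 − 4.6)/(-2.4) = 89.
Var(V) = 50.4² = 2540.16.
Var(V) = a²·Var(A), so Var(A) = 2540.16/(-2.4)² = 441.

μ_A = 89, Var(A) = 441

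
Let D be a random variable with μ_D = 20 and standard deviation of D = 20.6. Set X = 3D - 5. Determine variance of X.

variance of X = 3819.24

X = 3D - 5 is linear with a = 3, b = -5.
variance of D = 20.6² = 424.36.
variance of X = a²·variance of D = 3²·424.36 = 3819.24 (the additive constant -5 does not affect variance).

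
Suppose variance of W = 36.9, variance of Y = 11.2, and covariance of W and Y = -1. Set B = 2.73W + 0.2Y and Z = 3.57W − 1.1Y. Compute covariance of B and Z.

covariance of B and Z = 359.45609

By bilinearity, covariance of B and Z = ac·variance of W + bd·variance of Y + (ad+bc)·covariance of W and Y, with a=2.73, b=0.2, c=3.57, d=-1.1.
ac·variance of W = 2.73·3.57·36.9 = 359.63109
bd·variance of Y = 0.2·(-1.1)·11.2 = -2.464
(ad+bc)·covariance of W and Y = (-2.289)·(-1) = 2.289
covariance of B and Z = 359.63109 + (-2.464) + 2.289 = 359.45609.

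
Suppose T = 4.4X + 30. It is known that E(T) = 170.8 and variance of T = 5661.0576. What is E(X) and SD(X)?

From T = 4.4X + 30: E(T) = a·E(X) + b, so E(X) = (E(T) − b)/a = (170.8 − 30)/4.4 = 32.
SD(T) = √5661.0576 = 75.24.
SD(T) = |a|·SD(X), so SD(X) = 75.24/|4.4| = 17.1.

E(X) = 32, SD(X) = 17.1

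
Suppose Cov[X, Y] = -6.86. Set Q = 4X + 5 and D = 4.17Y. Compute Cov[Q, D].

Cov[Q, D] = -114.4248

Cov[Q, D] = a·c·Cov[X, Y] = 4·4.17·(-6.86) = -114.4248. Additive constants drop out.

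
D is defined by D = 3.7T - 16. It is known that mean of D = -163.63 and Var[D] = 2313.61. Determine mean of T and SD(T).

From D = 3.7T - 16: mean of D = a·mean of T + b, so mean of T = (mean of D − b)/a = (-163.63 − (-16))/3.7 = -39.9.
SD(D) = √2313.61 = 48.1.
SD(D) = |a|·SD(T), so SD(T) = 48.1/|3.7| = 13.

mean of T = -39.9, SD(T) = 13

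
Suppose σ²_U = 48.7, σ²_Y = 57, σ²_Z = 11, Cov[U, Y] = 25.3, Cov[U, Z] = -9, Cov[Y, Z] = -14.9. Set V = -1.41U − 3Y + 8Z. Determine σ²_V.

σ²_V = a²·σ²_U + b²·σ²_Y + c²·σ²_Z + 2ab·Cov[U, Y] + 2ac·Cov[U, Z] + 2bc·Cov[Y, Z], with a = -1.41, b = -3, c = 8.
= 96.82047 + 513 + 704 + 214.038 + 203.04 + 715.2
= 2446.09847.

σ²_V = 2446.09847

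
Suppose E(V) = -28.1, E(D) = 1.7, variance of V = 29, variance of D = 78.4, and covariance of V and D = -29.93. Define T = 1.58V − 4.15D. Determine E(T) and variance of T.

E(T) = 1.58·E(V) + (-4.15)·E(D) = 1.58·(-28.1) + (-4.15)·1.7 = -51.453.
variance of T = a²·variance of V + b²·variance of D + 2ab·covariance of V and D with a = 1.58, b = -4.15.
= 1.58²·29 + (-4.15)²·78.4 + 2·1.58·(-4.15)·(-29.93)
= 72.3956 + 1350.244 + 392.50202 = 1815.14162.

E(T) = -51.453, variance of T = 1815.14162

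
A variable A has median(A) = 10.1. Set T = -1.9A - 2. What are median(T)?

median(T) = -21.19

A linear map preserves order up to sign, so median(T) = a·median(A) + b = (-1.9)·10.1 + (-2) = -21.19.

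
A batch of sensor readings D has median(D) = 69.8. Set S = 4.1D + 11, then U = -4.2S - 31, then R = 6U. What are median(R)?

median(R) = -7674.936

median(S) = 4.1·69.8 + 11 = 297.18.
median(U) = (-4.2)·297.18 + (-31) = -1279.156.
median(R) = 6·(-1279.156) = -7674.936.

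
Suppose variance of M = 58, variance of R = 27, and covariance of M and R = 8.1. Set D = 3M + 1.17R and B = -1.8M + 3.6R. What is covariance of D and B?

By bilinearity, covariance of D and B = ac·variance of M + bd·variance of R + (ad+bc)·covariance of M and R, with a=3, b=1.17, c=-1.8, d=3.6.
ac·variance of M = 3·(-1.8)·58 = -313.2
bd·variance of R = 1.17·3.6·27 = 113.724
(ad+bc)·covariance of M and R = (8.694)·8.1 = 70.4214
covariance of D and B = -313.2 + 113.724 + 70.4214 = -129.0546.

covariance of D and B = -129.0546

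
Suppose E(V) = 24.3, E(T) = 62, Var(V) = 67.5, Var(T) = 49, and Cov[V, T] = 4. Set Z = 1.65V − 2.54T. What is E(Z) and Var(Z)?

E(Z) = -117.385, Var(Z) = 466.36915

E(Z) = 1.65·E(V) + (-2.54)·E(T) = 1.65·24.3 + (-2.54)·62 = -117.385.
Var(Z) = a²·Var(V) + b²·Var(T) + 2ab·Cov[V, T] with a = 1.65, b = -2.54.
= 1.65²·67.5 + (-2.54)²·49 + 2·1.65·(-2.54)·4
= 183.76875 + 316.1284 + (-33.528) = 466.36915.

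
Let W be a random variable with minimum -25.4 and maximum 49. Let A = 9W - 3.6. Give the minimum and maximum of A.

min(A) = -232.2, max(A) = 437.4

a = 9 > 0, so min(A) = a·min(W)+b = 9·(-25.4) + (-3.6) = -232.2 and max(A) = 9·49 + (-3.6) = 437.4.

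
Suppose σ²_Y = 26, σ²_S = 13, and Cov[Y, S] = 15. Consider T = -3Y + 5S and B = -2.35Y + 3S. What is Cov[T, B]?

By bilinearity, Cov[T, B] = ac·σ²_Y + bd·σ²_S + (ad+bc)·Cov[Y, S], with a=-3, b=5, c=-2.35, d=3.
ac·σ²_Y = (-3)·(-2.35)·26 = 183.3
bd·σ²_S = 5·3·13 = 195
(ad+bc)·Cov[Y, S] = (-20.75)·15 = -311.25
Cov[T, B] = 183.3 + 195 + (-311.25) = 67.05.

Cov[T, B] = 67.05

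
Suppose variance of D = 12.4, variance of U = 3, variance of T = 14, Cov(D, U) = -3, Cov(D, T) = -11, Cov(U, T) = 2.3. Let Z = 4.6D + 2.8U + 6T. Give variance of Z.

variance of Z = 182.704

variance of Z = a²·variance of D + b²·variance of U + c²·variance of T + 2ab·Cov(D, U) + 2ac·Cov(D, T) + 2bc·Cov(U, T), with a = 4.6, b = 2.8, c = 6.
= 262.384 + 23.52 + 504 + (-77.28) + (-607.2) + 77.28
= 182.704.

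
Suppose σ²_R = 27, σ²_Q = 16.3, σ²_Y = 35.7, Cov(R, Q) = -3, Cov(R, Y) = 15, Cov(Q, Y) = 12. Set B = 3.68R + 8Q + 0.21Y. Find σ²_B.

σ²_B = a²·σ²_R + b²·σ²_Q + c²·σ²_Y + 2ab·Cov(R, Q) + 2ac·Cov(R, Y) + 2bc·Cov(Q, Y), with a = 3.68, b = 8, c = 0.21.
= 365.6448 + 1043.2 + 1.57437 + (-176.64) + 23.184 + 40.32
= 1297.28317.

σ²_B = 1297.28317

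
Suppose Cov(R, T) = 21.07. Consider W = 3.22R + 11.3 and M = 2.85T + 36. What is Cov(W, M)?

Cov(W, M) = a·c·Cov(R, T) = 3.22·2.85·21.07 = 193.35939. Additive constants drop out.

Cov(W, M) = 193.35939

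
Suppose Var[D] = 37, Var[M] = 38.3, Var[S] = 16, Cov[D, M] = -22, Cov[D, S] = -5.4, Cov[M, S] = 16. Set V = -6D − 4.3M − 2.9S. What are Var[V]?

Var[V] = 1250.647

Var[V] = a²·Var[D] + b²·Var[M] + c²·Var[S] + 2ab·Cov[D, M] + 2ac·Cov[D, S] + 2bc·Cov[M, S], with a = -6, b = -4.3, c = -2.9.
= 1332 + 708.167 + 134.56 + (-1135.2) + (-187.92) + 399.04
= 1250.647.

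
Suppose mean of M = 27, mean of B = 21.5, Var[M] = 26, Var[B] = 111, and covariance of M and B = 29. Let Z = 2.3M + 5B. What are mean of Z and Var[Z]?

mean of Z = 169.6, Var[Z] = 3579.54

mean of Z = 2.3·mean of M + 5·mean of B = 2.3·27 + 5·21.5 = 169.6.
Var[Z] = a²·Var[M] + b²·Var[B] + 2ab·covariance of M and B with a = 2.3, b = 5.
= 2.3²·26 + 5²·111 + 2·2.3·5·29
= 137.54 + 2775 + 667 = 3579.54.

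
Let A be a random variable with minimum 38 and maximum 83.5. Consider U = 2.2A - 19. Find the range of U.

Range(U) = 100.1

Range of A = 83.5 − 38 = 45.5.
Range(U) = |a|·Range(A) = |2.2|·45.5 = 100.1.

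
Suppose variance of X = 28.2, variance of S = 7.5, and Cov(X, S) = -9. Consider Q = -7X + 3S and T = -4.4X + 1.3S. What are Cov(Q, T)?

Cov(Q, T) = 1098.51

By bilinearity, Cov(Q, T) = ac·variance of X + bd·variance of S + (ad+bc)·Cov(X, S), with a=-7, b=3, c=-4.4, d=1.3.
ac·variance of X = (-7)·(-4.4)·28.2 = 868.56
bd·variance of S = 3·1.3·7.5 = 29.25
(ad+bc)·Cov(X, S) = (-22.3)·(-9) = 200.7
Cov(Q, T) = 868.56 + 29.25 + 200.7 = 1098.51.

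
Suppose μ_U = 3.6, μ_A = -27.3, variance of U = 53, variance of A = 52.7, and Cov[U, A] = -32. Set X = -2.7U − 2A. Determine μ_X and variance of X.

μ_X = (-2.7)·μ_U + (-2)·μ_A = (-2.7)·3.6 + (-2)·(-27.3) = 44.88.
variance of X = a²·variance of U + b²·variance of A + 2ab·Cov[U, A] with a = -2.7, b = -2.
= (-2.7)²·53 + (-2)²·52.7 + 2·(-2.7)·(-2)·(-32)
= 386.37 + 210.8 + (-345.6) = 251.57.

μ_X = 44.88, variance of X = 251.57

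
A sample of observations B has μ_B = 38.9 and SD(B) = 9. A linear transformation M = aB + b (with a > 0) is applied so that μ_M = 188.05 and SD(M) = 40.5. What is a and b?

a = 4.5, b = 13

SD(M) = a·SD(B) (a > 0), so a = 40.5/9 = 4.5.
μ_M = a·μ_B + b, so b = 188.05 − 4.5·38.9 = 13.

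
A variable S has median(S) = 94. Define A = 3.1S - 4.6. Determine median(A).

median(A) = 286.8

A linear map preserves order up to sign, so median(A) = a·median(S) + b = 3.1·94 + (-4.6) = 286.8.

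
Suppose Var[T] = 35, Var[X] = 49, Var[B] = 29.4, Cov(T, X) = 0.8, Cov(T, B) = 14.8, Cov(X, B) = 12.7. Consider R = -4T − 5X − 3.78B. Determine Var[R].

Var[R] = a²·Var[T] + b²·Var[X] + c²·Var[B] + 2ab·Cov(T, X) + 2ac·Cov(T, B) + 2bc·Cov(X, B), with a = -4, b = -5, c = -3.78.
= 560 + 1225 + 420.07896 + 32 + 447.552 + 480.06
= 3164.69096.

Var[R] = 3164.69096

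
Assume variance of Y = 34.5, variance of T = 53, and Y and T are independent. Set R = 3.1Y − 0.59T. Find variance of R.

variance of R = a²·variance of Y + b²·variance of T + 2ab·covariance of Y and T with a = 3.1, b = -0.59.
Independence gives covariance of Y and T = 0.
= 3.1²·34.5 + (-0.59)²·53 + 2·3.1·(-0.59)·0
= 331.545 + 18.4493 + 0 = 349.9943.

variance of R = 349.9943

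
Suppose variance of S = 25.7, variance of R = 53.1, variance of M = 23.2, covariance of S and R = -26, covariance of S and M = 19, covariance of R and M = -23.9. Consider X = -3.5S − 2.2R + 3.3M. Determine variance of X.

variance of X = a²·variance of S + b²·variance of R + c²·variance of M + 2ab·covariance of S and R + 2ac·covariance of S and M + 2bc·covariance of R and M, with a = -3.5, b = -2.2, c = 3.3.
= 314.825 + 257.004 + 252.648 + (-400.4) + (-438.9) + 347.028
= 332.205.

variance of X = 332.205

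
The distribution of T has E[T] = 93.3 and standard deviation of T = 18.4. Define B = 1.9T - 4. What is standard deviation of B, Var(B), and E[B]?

standard deviation of B = 34.96, Var(B) = 1222.2016, E[B] = 173.27

B = 1.9T - 4 is linear with a = 1.9, b = -4.
standard deviation of B = |a|·standard deviation of T = |1.9|·18.4 = 34.96.
Var(T) = 18.4² = 338.56.
Var(B) = a²·Var(T) = 1.9²·338.56 = 1222.2016 (the additive constant -4 does not affect variance).
E[B] = a·E[T] + b = 1.9·93.3 + (-4) = 173.27.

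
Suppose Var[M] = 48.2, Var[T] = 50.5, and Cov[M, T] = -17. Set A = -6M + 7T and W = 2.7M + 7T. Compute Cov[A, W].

Cov[A, W] = 2086.36

By bilinearity, Cov[A, W] = ac·Var[M] + bd·Var[T] + (ad+bc)·Cov[M, T], with a=-6, b=7, c=2.7, d=7.
ac·Var[M] = (-6)·2.7·48.2 = -780.84
bd·Var[T] = 7·7·50.5 = 2474.5
(ad+bc)·Cov[M, T] = (-23.1)·(-17) = 392.7
Cov[A, W] = -780.84 + 2474.5 + 392.7 = 2086.36.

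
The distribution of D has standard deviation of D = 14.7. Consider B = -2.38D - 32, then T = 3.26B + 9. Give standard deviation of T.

standard deviation of T = 114.05436

standard deviation of B = |-2.38|·14.7 = 34.986.
standard deviation of T = |3.26|·34.986 = 114.05436.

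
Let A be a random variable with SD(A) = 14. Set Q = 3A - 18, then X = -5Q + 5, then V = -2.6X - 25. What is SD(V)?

SD(Q) = |3|·14 = 42.
SD(X) = |-5|·42 = 210.
SD(V) = |-2.6|·210 = 546.

SD(V) = 546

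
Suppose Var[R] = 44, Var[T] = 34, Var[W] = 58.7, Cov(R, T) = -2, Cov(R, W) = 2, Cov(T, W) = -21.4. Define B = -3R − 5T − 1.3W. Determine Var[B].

Var[B] = a²·Var[R] + b²·Var[T] + c²·Var[W] + 2ab·Cov(R, T) + 2ac·Cov(R, W) + 2bc·Cov(T, W), with a = -3, b = -5, c = -1.3.
= 396 + 850 + 99.203 + (-60) + 15.6 + (-278.2)
= 1022.603.

Var[B] = 1022.603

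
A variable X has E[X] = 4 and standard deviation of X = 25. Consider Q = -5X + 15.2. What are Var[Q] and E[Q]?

Q = -5X + 15.2 is linear with a = -5, b = 15.2.
Var[X] = 25² = 625.
Var[Q] = a²·Var[X] = (-5)²·625 = 15625 (the additive constant 15.2 does not affect variance).
E[Q] = a·E[X] + b = (-5)·4 + 15.2 = -4.8.

Var[Q] = 15625, E[Q] = -4.8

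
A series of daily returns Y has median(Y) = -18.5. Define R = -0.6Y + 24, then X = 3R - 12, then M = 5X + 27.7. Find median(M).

median(M) = 494.2

median(R) = (-0.6)·(-18.5) + 24 = 35.1.
median(X) = 3·35.1 + (-12) = 93.3.
median(M) = 5·93.3 + 27.7 = 494.2.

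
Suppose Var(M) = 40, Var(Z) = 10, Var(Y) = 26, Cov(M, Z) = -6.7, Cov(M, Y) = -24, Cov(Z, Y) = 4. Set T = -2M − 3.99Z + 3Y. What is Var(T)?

Var(T) = a²·Var(M) + b²·Var(Z) + c²·Var(Y) + 2ab·Cov(M, Z) + 2ac·Cov(M, Y) + 2bc·Cov(Z, Y), with a = -2, b = -3.99, c = 3.
= 160 + 159.201 + 234 + (-106.932) + 288 + (-95.76)
= 638.509.

Var(T) = 638.509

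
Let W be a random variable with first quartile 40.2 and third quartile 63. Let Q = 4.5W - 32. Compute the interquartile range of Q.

IQR of W = Q3 − Q1 = 63 − 40.2 = 22.8.
Under Q = aW + b, IQR(Q) = |a|·IQR(W) = |4.5|·22.8 = 102.6 (shifts cancel; spread scales by |a|).

IQR(Q) = 102.6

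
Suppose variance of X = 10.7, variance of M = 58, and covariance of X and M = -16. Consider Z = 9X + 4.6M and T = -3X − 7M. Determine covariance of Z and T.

covariance of Z and T = -927.7

By bilinearity, covariance of Z and T = ac·variance of X + bd·variance of M + (ad+bc)·covariance of X and M, with a=9, b=4.6, c=-3, d=-7.
ac·variance of X = 9·(-3)·10.7 = -288.9
bd·variance of M = 4.6·(-7)·58 = -1867.6
(ad+bc)·covariance of X and M = (-76.8)·(-16) = 1228.8
covariance of Z and T = -288.9 + (-1867.6) + 1228.8 = -927.7.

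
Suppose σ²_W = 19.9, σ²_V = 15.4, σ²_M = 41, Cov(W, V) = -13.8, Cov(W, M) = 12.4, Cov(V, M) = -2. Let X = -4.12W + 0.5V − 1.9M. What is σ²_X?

σ²_X = a²·σ²_W + b²·σ²_V + c²·σ²_M + 2ab·Cov(W, V) + 2ac·Cov(W, M) + 2bc·Cov(V, M), with a = -4.12, b = 0.5, c = -1.9.
= 337.79056 + 3.85 + 148.01 + 56.856 + 194.1344 + 3.8
= 744.44096.

σ²_X = 744.44096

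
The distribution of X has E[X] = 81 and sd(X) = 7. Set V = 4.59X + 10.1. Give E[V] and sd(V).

E[V] = 381.89, sd(V) = 32.13

V = 4.59X + 10.1 is linear with a = 4.59, b = 10.1.
E[V] = a·E[X] + b = 4.59·81 + 10.1 = 381.89.
sd(V) = |a|·sd(X) = |4.59|·7 = 32.13.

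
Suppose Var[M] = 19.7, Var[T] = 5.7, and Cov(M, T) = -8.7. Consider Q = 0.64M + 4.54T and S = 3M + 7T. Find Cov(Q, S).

Cov(Q, S) = 61.5

By bilinearity, Cov(Q, S) = ac·Var[M] + bd·Var[T] + (ad+bc)·Cov(M, T), with a=0.64, b=4.54, c=3, d=7.
ac·Var[M] = 0.64·3·19.7 = 37.824
bd·Var[T] = 4.54·7·5.7 = 181.146
(ad+bc)·Cov(M, T) = (18.1)·(-8.7) = -157.47
Cov(Q, S) = 37.824 + 181.146 + (-157.47) = 61.5.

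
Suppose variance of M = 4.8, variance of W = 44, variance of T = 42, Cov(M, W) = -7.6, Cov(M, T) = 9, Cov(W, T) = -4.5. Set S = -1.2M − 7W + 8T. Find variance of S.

variance of S = a²·variance of M + b²·variance of W + c²·variance of T + 2ab·Cov(M, W) + 2ac·Cov(M, T) + 2bc·Cov(W, T), with a = -1.2, b = -7, c = 8.
= 6.912 + 2156 + 2688 + (-127.68) + (-172.8) + 504
= 5054.432.

variance of S = 5054.432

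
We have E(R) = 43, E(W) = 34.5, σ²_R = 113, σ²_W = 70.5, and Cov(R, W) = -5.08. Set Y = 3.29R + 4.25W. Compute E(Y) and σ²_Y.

E(Y) = 288.095, σ²_Y = 2354.46735

E(Y) = 3.29·E(R) + 4.25·E(W) = 3.29·43 + 4.25·34.5 = 288.095.
σ²_Y = a²·σ²_R + b²·σ²_W + 2ab·Cov(R, W) with a = 3.29, b = 4.25.
= 3.29²·113 + 4.25²·70.5 + 2·3.29·4.25·(-5.08)
= 1223.1233 + 1273.40625 + (-142.0622) = 2354.46735.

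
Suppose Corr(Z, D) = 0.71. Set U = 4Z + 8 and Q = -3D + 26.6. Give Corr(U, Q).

Corr(U, Q) = -0.71

Linear rescalings preserve |correlation|; the slopes 4 and -3 have opposite signs, so the correlation flips sign: Corr(U, Q) = −Corr(Z, D) = -0.71.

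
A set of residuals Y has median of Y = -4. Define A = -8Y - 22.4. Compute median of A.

median of A = 9.6

A linear map preserves order up to sign, so median of A = a·median of Y + b = (-8)·(-4) + (-22.4) = 9.6.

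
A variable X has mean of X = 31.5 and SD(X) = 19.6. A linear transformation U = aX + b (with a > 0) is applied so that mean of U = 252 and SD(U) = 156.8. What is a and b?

a = 8, b = 0

SD(U) = a·SD(X) (a > 0), so a = 156.8/19.6 = 8.
mean of U = a·mean of X + b, so b = 252 − 8·31.5 = 0.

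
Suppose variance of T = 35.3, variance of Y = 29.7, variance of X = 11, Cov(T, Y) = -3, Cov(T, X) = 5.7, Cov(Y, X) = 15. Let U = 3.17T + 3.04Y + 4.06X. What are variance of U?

variance of U = 1269.69277

variance of U = a²·variance of T + b²·variance of Y + c²·variance of X + 2ab·Cov(T, Y) + 2ac·Cov(T, X) + 2bc·Cov(Y, X), with a = 3.17, b = 3.04, c = 4.06.
= 354.72617 + 274.47552 + 181.3196 + (-57.8208) + 146.72028 + 370.272
= 1269.69277.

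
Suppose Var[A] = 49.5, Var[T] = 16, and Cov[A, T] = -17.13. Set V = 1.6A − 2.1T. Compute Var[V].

Var[V] = 312.3936

Var[V] = a²·Var[A] + b²·Var[T] + 2ab·Cov[A, T] with a = 1.6, b = -2.1.
= 1.6²·49.5 + (-2.1)²·16 + 2·1.6·(-2.1)·(-17.13)
= 126.72 + 70.56 + 115.1136 = 312.3936.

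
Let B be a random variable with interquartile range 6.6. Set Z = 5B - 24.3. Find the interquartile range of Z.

IQR(Z) = 33

Under Z = aB + b, IQR(Z) = |a|·IQR(B) = |5|·6.6 = 33 (shifts cancel; spread scales by |a|).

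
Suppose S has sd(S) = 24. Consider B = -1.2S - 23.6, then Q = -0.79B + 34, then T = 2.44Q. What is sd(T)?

sd(B) = |-1.2|·24 = 28.8.
sd(Q) = |-0.79|·28.8 = 22.752.
sd(T) = |2.44|·22.752 = 55.51488.

sd(T) = 55.51488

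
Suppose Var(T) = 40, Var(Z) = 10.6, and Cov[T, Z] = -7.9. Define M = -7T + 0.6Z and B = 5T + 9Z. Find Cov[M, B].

By bilinearity, Cov[M, B] = ac·Var(T) + bd·Var(Z) + (ad+bc)·Cov[T, Z], with a=-7, b=0.6, c=5, d=9.
ac·Var(T) = (-7)·5·40 = -1400
bd·Var(Z) = 0.6·9·10.6 = 57.24
(ad+bc)·Cov[T, Z] = (-60)·(-7.9) = 474
Cov[M, B] = -1400 + 57.24 + 474 = -868.76.

Cov[M, B] = -868.76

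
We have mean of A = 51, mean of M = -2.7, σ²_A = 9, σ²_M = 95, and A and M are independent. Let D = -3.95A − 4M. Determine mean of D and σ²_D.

mean of D = -190.65, σ²_D = 1660.4225

mean of D = (-3.95)·mean of A + (-4)·mean of M = (-3.95)·51 + (-4)·(-2.7) = -190.65.
σ²_D = a²·σ²_A + b²·σ²_M + 2ab·covariance of A and M with a = -3.95, b = -4.
Independence gives covariance of A and M = 0.
= (-3.95)²·9 + (-4)²·95 + 2·(-3.95)·(-4)·0
= 140.4225 + 1520 + 0 = 1660.4225.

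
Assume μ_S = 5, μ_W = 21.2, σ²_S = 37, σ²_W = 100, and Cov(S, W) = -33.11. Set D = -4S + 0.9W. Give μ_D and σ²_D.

μ_D = (-4)·μ_S + 0.9·μ_W = (-4)·5 + 0.9·21.2 = -0.92.
σ²_D = a²·σ²_S + b²·σ²_W + 2ab·Cov(S, W) with a = -4, b = 0.9.
= (-4)²·37 + 0.9²·100 + 2·(-4)·0.9·(-33.11)
= 592 + 81 + 238.392 = 911.392.

μ_D = -0.92, σ²_D = 911.392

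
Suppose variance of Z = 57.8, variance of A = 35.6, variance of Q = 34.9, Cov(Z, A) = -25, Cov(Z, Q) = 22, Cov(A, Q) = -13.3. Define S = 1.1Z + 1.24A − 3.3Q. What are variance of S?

variance of S = a²·variance of Z + b²·variance of A + c²·variance of Q + 2ab·Cov(Z, A) + 2ac·Cov(Z, Q) + 2bc·Cov(A, Q), with a = 1.1, b = 1.24, c = -3.3.
= 69.938 + 54.73856 + 380.061 + (-68.2) + (-159.72) + 108.8472
= 385.66476.

variance of S = 385.66476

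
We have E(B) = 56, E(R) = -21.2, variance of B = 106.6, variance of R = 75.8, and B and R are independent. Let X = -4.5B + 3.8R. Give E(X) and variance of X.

E(X) = (-4.5)·E(B) + 3.8·E(R) = (-4.5)·56 + 3.8·(-21.2) = -332.56.
variance of X = a²·variance of B + b²·variance of R + 2ab·covariance of B and R with a = -4.5, b = 3.8.
Independence gives covariance of B and R = 0.
= (-4.5)²·106.6 + 3.8²·75.8 + 2·(-4.5)·3.8·0
= 2158.65 + 1094.552 + 0 = 3253.202.

E(X) = -332.56, variance of X = 3253.202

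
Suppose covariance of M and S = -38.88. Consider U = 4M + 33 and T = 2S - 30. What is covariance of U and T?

covariance of U and T = a·c·covariance of M and S = 4·2·(-38.88) = -311.04. Additive constants drop out.

covariance of U and T = -311.04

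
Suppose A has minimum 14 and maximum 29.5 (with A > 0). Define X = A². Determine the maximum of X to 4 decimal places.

A² is increasing on this domain, so max(X) comes from max(A) = 29.5: max(X) = square(29.5) = 870.25.

max(X) = 870.25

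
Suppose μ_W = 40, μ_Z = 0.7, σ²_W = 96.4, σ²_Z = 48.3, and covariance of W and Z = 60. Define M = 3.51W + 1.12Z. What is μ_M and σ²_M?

μ_M = 3.51·μ_W + 1.12·μ_Z = 3.51·40 + 1.12·0.7 = 141.184.
σ²_M = a²·σ²_W + b²·σ²_Z + 2ab·covariance of W and Z with a = 3.51, b = 1.12.
= 3.51²·96.4 + 1.12²·48.3 + 2·3.51·1.12·60
= 1187.65764 + 60.58752 + 471.744 = 1719.98916.

μ_M = 141.184, σ²_M = 1719.98916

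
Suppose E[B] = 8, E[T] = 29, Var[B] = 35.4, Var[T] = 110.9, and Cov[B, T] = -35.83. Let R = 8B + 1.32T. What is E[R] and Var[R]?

E[R] = 8·E[B] + 1.32·E[T] = 8·8 + 1.32·29 = 102.28.
Var[R] = a²·Var[B] + b²·Var[T] + 2ab·Cov[B, T] with a = 8, b = 1.32.
= 8²·35.4 + 1.32²·110.9 + 2·8·1.32·(-35.83)
= 2265.6 + 193.23216 + (-756.7296) = 1702.10256.

E[R] = 102.28, Var[R] = 1702.10256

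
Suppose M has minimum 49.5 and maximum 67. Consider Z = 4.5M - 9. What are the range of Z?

Range of M = 67 − 49.5 = 17.5.
Range(Z) = |a|·Range(M) = |4.5|·17.5 = 78.75.

Range(Z) = 78.75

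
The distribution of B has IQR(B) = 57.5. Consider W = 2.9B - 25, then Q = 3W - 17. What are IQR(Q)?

IQR(Q) = 500.25

IQR(W) = |2.9|·57.5 = 166.75.
IQR(Q) = |3|·166.75 = 500.25.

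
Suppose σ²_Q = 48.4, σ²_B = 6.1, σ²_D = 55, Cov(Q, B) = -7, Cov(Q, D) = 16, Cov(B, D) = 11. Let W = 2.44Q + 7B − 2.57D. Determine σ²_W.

σ²_W = 114.75814

σ²_W = a²·σ²_Q + b²·σ²_B + c²·σ²_D + 2ab·Cov(Q, B) + 2ac·Cov(Q, D) + 2bc·Cov(B, D), with a = 2.44, b = 7, c = -2.57.
= 288.15424 + 298.9 + 363.2695 + (-239.12) + (-200.6656) + (-395.78)
= 114.75814.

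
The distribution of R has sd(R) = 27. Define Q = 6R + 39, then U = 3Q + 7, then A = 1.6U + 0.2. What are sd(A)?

sd(Q) = |6|·27 = 162.
sd(U) = |3|·162 = 486.
sd(A) = |1.6|·486 = 777.6.

sd(A) = 777.6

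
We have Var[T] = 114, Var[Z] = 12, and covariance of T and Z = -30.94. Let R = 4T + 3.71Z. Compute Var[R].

Var[R] = a²·Var[T] + b²·Var[Z] + 2ab·covariance of T and Z with a = 4, b = 3.71.
= 4²·114 + 3.71²·12 + 2·4·3.71·(-30.94)
= 1824 + 165.1692 + (-918.2992) = 1070.87.

Var[R] = 1070.87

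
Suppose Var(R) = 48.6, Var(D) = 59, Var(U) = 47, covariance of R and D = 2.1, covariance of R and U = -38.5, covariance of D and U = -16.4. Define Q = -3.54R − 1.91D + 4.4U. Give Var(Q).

Var(Q) = 3237.59474

Var(Q) = a²·Var(R) + b²·Var(D) + c²·Var(U) + 2ab·covariance of R and D + 2ac·covariance of R and U + 2bc·covariance of D and U, with a = -3.54, b = -1.91, c = 4.4.
= 609.03576 + 215.2379 + 909.92 + 28.39788 + 1199.352 + 275.6512
= 3237.59474.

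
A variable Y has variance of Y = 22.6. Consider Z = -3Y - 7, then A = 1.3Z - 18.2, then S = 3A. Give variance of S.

variance of S = 3093.714

variance of Z = (-3)²·22.6 = 203.4.
variance of A = 1.3²·203.4 = 343.746.
variance of S = 3²·343.746 = 3093.714.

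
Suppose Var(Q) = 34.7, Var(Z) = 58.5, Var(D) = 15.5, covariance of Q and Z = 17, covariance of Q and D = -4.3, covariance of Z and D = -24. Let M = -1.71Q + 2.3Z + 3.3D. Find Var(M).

Var(M) = a²·Var(Q) + b²·Var(Z) + c²·Var(D) + 2ab·covariance of Q and Z + 2ac·covariance of Q and D + 2bc·covariance of Z and D, with a = -1.71, b = 2.3, c = 3.3.
= 101.46627 + 309.465 + 168.795 + (-133.722) + 48.5298 + (-364.32)
= 130.21407.

Var(M) = 130.21407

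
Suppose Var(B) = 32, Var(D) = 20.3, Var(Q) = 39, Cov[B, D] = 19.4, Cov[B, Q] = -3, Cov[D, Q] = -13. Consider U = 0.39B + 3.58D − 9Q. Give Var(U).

Var(U) = a²·Var(B) + b²·Var(D) + c²·Var(Q) + 2ab·Cov[B, D] + 2ac·Cov[B, Q] + 2bc·Cov[D, Q], with a = 0.39, b = 3.58, c = -9.
= 4.8672 + 260.17292 + 3159 + 54.17256 + 21.06 + 837.72
= 4336.99268.

Var(U) = 4336.99268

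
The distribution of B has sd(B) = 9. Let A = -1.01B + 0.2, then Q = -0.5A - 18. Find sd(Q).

sd(Q) = 4.545

sd(A) = |-1.01|·9 = 9.09.
sd(Q) = |-0.5|·9.09 = 4.545.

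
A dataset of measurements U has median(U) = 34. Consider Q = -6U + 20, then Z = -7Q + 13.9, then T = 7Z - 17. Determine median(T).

median(T) = 9096.3

median(Q) = (-6)·34 + 20 = -184.
median(Z) = (-7)·(-184) + 13.9 = 1301.9.
median(T) = 7·1301.9 + (-17) = 9096.3.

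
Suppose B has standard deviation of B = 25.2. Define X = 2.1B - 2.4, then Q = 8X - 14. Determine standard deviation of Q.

standard deviation of X = |2.1|·25.2 = 52.92.
standard deviation of Q = |8|·52.92 = 423.36.

standard deviation of Q = 423.36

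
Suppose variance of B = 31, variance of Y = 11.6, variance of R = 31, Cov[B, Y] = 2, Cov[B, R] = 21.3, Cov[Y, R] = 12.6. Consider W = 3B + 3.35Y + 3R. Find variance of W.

variance of W = a²·variance of B + b²·variance of Y + c²·variance of R + 2ab·Cov[B, Y] + 2ac·Cov[B, R] + 2bc·Cov[Y, R], with a = 3, b = 3.35, c = 3.
= 279 + 130.181 + 279 + 40.2 + 383.4 + 253.26
= 1365.041.

variance of W = 1365.041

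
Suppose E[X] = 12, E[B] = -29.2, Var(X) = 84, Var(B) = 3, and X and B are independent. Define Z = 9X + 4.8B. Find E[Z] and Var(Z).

E[Z] = -32.16, Var(Z) = 6873.12

E[Z] = 9·E[X] + 4.8·E[B] = 9·12 + 4.8·(-29.2) = -32.16.
Var(Z) = a²·Var(X) + b²·Var(B) + 2ab·covariance of X and B with a = 9, b = 4.8.
Independence gives covariance of X and B = 0.
= 9²·84 + 4.8²·3 + 2·9·4.8·0
= 6804 + 69.12 + 0 = 6873.12.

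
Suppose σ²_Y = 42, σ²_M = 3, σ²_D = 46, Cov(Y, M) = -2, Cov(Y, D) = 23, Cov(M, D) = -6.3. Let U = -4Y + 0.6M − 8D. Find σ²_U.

σ²_U = 5159.16

σ²_U = a²·σ²_Y + b²·σ²_M + c²·σ²_D + 2ab·Cov(Y, M) + 2ac·Cov(Y, D) + 2bc·Cov(M, D), with a = -4, b = 0.6, c = -8.
= 672 + 1.08 + 2944 + 9.6 + 1472 + 60.48
= 5159.16.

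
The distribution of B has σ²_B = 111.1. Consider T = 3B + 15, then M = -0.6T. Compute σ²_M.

σ²_M = 359.964

σ²_T = 3²·111.1 = 999.9.
σ²_M = (-0.6)²·999.9 = 359.964.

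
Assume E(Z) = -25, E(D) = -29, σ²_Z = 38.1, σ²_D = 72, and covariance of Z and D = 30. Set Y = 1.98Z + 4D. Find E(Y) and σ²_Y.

E(Y) = -165.5, σ²_Y = 1776.56724

E(Y) = 1.98·E(Z) + 4·E(D) = 1.98·(-25) + 4·(-29) = -165.5.
σ²_Y = a²·σ²_Z + b²·σ²_D + 2ab·covariance of Z and D with a = 1.98, b = 4.
= 1.98²·38.1 + 4²·72 + 2·1.98·4·30
= 149.36724 + 1152 + 475.2 = 1776.56724.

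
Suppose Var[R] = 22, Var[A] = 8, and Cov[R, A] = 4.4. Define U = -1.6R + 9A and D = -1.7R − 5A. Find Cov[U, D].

By bilinearity, Cov[U, D] = ac·Var[R] + bd·Var[A] + (ad+bc)·Cov[R, A], with a=-1.6, b=9, c=-1.7, d=-5.
ac·Var[R] = (-1.6)·(-1.7)·22 = 59.84
bd·Var[A] = 9·(-5)·8 = -360
(ad+bc)·Cov[R, A] = (-7.3)·4.4 = -32.12
Cov[U, D] = 59.84 + (-360) + (-32.12) = -332.28.

Cov[U, D] = -332.28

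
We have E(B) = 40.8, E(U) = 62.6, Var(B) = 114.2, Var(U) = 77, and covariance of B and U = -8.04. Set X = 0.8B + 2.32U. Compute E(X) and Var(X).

E(X) = 0.8·E(B) + 2.32·E(U) = 0.8·40.8 + 2.32·62.6 = 177.872.
Var(X) = a²·Var(B) + b²·Var(U) + 2ab·covariance of B and U with a = 0.8, b = 2.32.
= 0.8²·114.2 + 2.32²·77 + 2·0.8·2.32·(-8.04)
= 73.088 + 414.4448 + (-29.84448) = 457.68832.

E(X) = 177.872, Var(X) = 457.68832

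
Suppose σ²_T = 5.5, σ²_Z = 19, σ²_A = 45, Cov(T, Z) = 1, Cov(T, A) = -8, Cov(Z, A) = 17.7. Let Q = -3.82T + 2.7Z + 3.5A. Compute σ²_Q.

σ²_Q = 1297.8402

σ²_Q = a²·σ²_T + b²·σ²_Z + c²·σ²_A + 2ab·Cov(T, Z) + 2ac·Cov(T, A) + 2bc·Cov(Z, A), with a = -3.82, b = 2.7, c = 3.5.
= 80.2582 + 138.51 + 551.25 + (-20.628) + 213.92 + 334.53
= 1297.8402.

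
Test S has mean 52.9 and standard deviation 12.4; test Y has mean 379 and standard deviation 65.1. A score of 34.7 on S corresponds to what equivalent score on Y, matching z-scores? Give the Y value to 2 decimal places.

Y = 283.45

z = (34.7 − 52.9)/12.4 ≈ -1.4677.
Y = 379 + z·65.1 = 379 + (34.7 − 52.9)·65.1/12.4 = 283.45.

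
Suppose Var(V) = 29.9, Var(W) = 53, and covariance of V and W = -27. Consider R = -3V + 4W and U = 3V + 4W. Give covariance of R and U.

covariance of R and U = 578.9

By bilinearity, covariance of R and U = ac·Var(V) + bd·Var(W) + (ad+bc)·covariance of V and W, with a=-3, b=4, c=3, d=4.
ac·Var(V) = (-3)·3·29.9 = -269.1
bd·Var(W) = 4·4·53 = 848
(ad+bc)·covariance of V and W = (0)·(-27) = 0
covariance of R and U = -269.1 + 848 + 0 = 578.9.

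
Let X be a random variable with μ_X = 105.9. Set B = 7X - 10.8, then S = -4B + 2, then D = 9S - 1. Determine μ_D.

μ_D = -26281

μ_B = 7·105.9 + (-10.8) = 730.5.
μ_S = (-4)·730.5 + 2 = -2920.
μ_D = 9·(-2920) + (-1) = -26281.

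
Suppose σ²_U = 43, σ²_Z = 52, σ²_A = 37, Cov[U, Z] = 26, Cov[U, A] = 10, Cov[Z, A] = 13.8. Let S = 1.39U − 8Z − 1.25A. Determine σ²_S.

σ²_S = 3131.9028

σ²_S = a²·σ²_U + b²·σ²_Z + c²·σ²_A + 2ab·Cov[U, Z] + 2ac·Cov[U, A] + 2bc·Cov[Z, A], with a = 1.39, b = -8, c = -1.25.
= 83.0803 + 3328 + 57.8125 + (-578.24) + (-34.75) + 276
= 3131.9028.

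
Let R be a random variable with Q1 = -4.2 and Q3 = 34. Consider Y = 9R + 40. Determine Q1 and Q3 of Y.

Q1(Y) = 2.2, Q3(Y) = 346

a = 9 > 0: Q1(Y) = a·Q1(R)+b = 2.2, Q3(Y) = a·Q3(R)+b = 346.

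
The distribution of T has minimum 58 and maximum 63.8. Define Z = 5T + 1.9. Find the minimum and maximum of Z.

a = 5 > 0, so min(Z) = a·min(T)+b = 5·58 + 1.9 = 291.9 and max(Z) = 5·63.8 + 1.9 = 320.9.

min(Z) = 291.9, max(Z) = 320.9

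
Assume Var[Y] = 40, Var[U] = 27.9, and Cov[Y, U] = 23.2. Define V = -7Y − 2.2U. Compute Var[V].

Var[V] = 2809.596

Var[V] = a²·Var[Y] + b²·Var[U] + 2ab·Cov[Y, U] with a = -7, b = -2.2.
= (-7)²·40 + (-2.2)²·27.9 + 2·(-7)·(-2.2)·23.2
= 1960 + 135.036 + 714.56 = 2809.596.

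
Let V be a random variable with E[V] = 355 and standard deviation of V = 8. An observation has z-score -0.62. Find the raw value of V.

V = 350.04

V = E[V] + z·standard deviation of V = 355 + (-0.62)·8 = 350.04.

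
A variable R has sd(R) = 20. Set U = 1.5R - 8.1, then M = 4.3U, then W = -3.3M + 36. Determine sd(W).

sd(W) = 425.7

sd(U) = |1.5|·20 = 30.
sd(M) = |4.3|·30 = 129.
sd(W) = |-3.3|·129 = 425.7.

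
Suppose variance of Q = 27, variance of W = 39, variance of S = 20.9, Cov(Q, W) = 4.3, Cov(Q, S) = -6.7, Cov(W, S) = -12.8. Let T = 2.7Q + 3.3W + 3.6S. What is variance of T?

variance of T = 534.654

variance of T = a²·variance of Q + b²·variance of W + c²·variance of S + 2ab·Cov(Q, W) + 2ac·Cov(Q, S) + 2bc·Cov(W, S), with a = 2.7, b = 3.3, c = 3.6.
= 196.83 + 424.71 + 270.864 + 76.626 + (-130.248) + (-304.128)
= 534.654.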